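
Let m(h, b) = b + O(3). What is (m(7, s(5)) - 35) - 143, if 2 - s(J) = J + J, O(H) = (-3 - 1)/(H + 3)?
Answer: -560/3 ≈ -186.67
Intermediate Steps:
O(H) = -4/(3 + H)
s(J) = 2 - 2*J (s(J) = 2 - (J + J) = 2 - 2*J)
m(h, b) = -2/3 + b (m(h, b) = b - 4/(3 + 3) = b - 4/6 = b - 4*1/6 = b - 2/3 = -2/3 + b)
(m(7, s(5)) - 35) - 143 = ((-2/3 + (2 - 2*5)) - 35) - 143 = ((-2/3 + (2 - 10)) - 35) - 143 = ((-2/3 - 8) - 35) - 143 = (-26/3 - 35) - 143 = -131/3 - 143 = -560/3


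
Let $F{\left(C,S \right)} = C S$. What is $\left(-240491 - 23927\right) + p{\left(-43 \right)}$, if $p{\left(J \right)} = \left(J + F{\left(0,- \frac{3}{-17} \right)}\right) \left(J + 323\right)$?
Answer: $-276458$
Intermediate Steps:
$p{\left(J \right)} = J \left(323 + J\right)$ ($p{\left(J \right)} = \left(J + 0 \left(- \frac{3}{-17}\right)\right) \left(J + 323\right) = \left(J + 0 \left(\left(-3\right) \left(- \frac{1}{17}\right)\right)\right) \left(323 + J\right) = \left(J + 0 \cdot \frac{3}{17}\right) \left(323 + J\right) = \left(J + 0\right) \left(323 + J\right) = J \left(323 + J\right)$)
$\left(-240491 - 23927\right) + p{\left(-43 \right)} = \left(-240491 - 23927\right) - 43 \left(323 - 43\right) = -264418 - 12040 = -276458$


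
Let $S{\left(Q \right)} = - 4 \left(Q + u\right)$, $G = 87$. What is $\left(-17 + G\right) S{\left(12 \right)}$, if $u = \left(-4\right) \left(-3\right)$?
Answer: $-6720$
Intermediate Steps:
$u = 12$
$S{\left(Q \right)} = -48 - 4 Q$ ($S{\left(Q \right)} = - 4 \left(Q + 12\right) = - 4 \left(12 + Q\right) = -48 - 4 Q$)
$\left(-17 + G\right) S{\left(12 \right)} = \left(-17 + 87\right) \left(-48 - 48\right) = 70 \left(-48 - 48\right) = 70 \left(-96\right) = -6720$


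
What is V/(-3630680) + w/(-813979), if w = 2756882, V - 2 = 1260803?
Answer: -2207125026571/591059455144 ≈ -3.7342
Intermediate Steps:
V = 1260805 (V = 2 + 1260803 = 1260805)
V/(-3630680) + w/(-813979) = 1260805/(-3630680) + 2756882/(-813979) = 1260805*(-1/3630680) + 2756882*(-1/813979) = -252161/726136 - 2756882/813979 = -2207125026571/591059455144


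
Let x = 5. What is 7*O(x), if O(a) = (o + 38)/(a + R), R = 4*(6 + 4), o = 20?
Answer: 406/45 ≈ 9.0222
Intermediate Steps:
R = 40 (R = 4*10 = 40)
O(a) = 58/(40 + a) (O(a) = (20 + 38)/(a + 40) = 58/(40 + a))
7*O(x) = 7*(58/(40 + 5)) = 7*(58/45) = 406/45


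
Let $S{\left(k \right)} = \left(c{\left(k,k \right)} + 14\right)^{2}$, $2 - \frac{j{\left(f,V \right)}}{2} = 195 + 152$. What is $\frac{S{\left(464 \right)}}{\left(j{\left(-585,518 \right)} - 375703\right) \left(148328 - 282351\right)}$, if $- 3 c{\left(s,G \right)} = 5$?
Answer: $\frac{1369}{454007871351} \approx 3.0154 \cdot 10^{-9}$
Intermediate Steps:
$c{\left(s,G \right)} = - \frac{5}{3}$ ($c{\left(s,G \right)} = \left(- \frac{1}{3}\right) 5 = - \frac{5}{3}$)
$j{\left(f,V \right)} = -690$ ($j{\left(f,V \right)} = 4 - 2 \left(195 + 152\right) = 4 - 694 = -690$)
$S{\left(k \right)} = \frac{1369}{9}$ ($S{\left(k \right)} = \left(- \frac{5}{3} + 14\right)^{2} = \left(\frac{37}{3}\right)^{2} = \frac{1369}{9}$)
$\frac{S{\left(464 \right)}}{\left(j{\left(-585,518 \right)} - 375703\right) \left(148328 - 282351\right)} = \frac{1369}{9 \left(-690 - 375703\right) \left(148328 - 282351\right)} = \frac{1369}{9 \left(\left(-376393\right) \left(-134023\right)\right)} = \frac{1369}{9 \cdot 50445319039} = \frac{1369}{9} \cdot \frac{1}{50445319039} = \frac{1369}{454007871351}$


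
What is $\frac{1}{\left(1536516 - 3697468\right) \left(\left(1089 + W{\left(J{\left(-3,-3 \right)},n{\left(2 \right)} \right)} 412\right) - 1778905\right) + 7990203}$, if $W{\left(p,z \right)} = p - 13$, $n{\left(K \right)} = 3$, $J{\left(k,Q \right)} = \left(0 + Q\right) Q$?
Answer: $\frac{1}{3845344279931} \approx 2.6005 \cdot 10^{-13}$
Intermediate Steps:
$J{\left(k,Q \right)} = Q^{2}$ ($J{\left(k,Q \right)} = Q Q = Q^{2}$)
$W{\left(p,z \right)} = -13 + p$
$\frac{1}{\left(1536516 - 3697468\right) \left(\left(1089 + W{\left(J{\left(-3,-3 \right)},n{\left(2 \right)} \right)} 412\right) - 1778905\right) + 7990203} = \frac{1}{\left(1536516 - 3697468\right) \left(\left(1089 + \left(-13 + \left(-3\right)^{2}\right) 412\right) - 1778905\right) + 7990203} = \frac{1}{- 2160952 \left(\left(1089 + \left(-13 + 9\right) 412\right) - 1778905\right) + 7990203} = \frac{1}{- 2160952 \left(\left(1089 - 1648\right) - 1778905\right) + 7990203} = \frac{1}{- 2160952 \left(-559 - 1778905\right) + 7990203} = \frac{1}{\left(-2160952\right) \left(-1779464\right) + 7990203} = \frac{1}{3845336289728 + 7990203} = \frac{1}{3845344279931}$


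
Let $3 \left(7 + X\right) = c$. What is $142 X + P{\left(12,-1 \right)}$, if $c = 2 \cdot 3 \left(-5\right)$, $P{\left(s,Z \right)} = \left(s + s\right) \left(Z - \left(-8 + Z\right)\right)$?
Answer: $-2222$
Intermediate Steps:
$P{\left(s,Z \right)} = 16 s$ ($P{\left(s,Z \right)} = 2 s 8 = 16 s$)
$c = -30$ ($c = 6 \left(-5\right) = -30$)
$X = -17$ ($X = -7 + \frac{1}{3} \left(-30\right) = -7 - 10 = -17$)
$142 X + P{\left(12,-1 \right)} = 142 \left(-17\right) + 16 \cdot 12 = -2414 + 192 = -2222$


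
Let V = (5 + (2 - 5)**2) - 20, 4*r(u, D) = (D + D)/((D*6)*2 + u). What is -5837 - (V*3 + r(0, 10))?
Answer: -139657/24 ≈ -5819.0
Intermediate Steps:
r(u, D) = D/(2*(u + 12*D)) (r(u, D) = ((D + D)/((D*6)*2 + u))/4 = ((2*D)/((6*D)*2 + u))/4 = ((2*D)/(12*D + u))/4 = ((2*D)/(u + 12*D))/4 = (2*D/(u + 12*D))/4 = D/(2*(u + 12*D)))
V = -6 (V = (5 + (-3)**2) - 20 = (5 + 9) - 20 = 14 - 20 = -6)
-5837 - (V*3 + r(0, 10)) = -5837 - (-6*3 + (1/2)*10/(0 + 12*10)) = -5837 - (-18 + (1/2)*10/(0 + 120)) = -5837 - (-18 + (1/2)*10/120) = -5837 - (-18 + (1/2)*10*(1/120)) = -5837 - (-18 + 1/24) = -5837 - 1*(-431/24) = -5837 + 431/24 = -139657/24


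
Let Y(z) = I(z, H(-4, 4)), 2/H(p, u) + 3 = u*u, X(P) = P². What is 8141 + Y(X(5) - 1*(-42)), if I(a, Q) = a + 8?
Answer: 8216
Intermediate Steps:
H(p, u) = 2/(-3 + u²) (H(p, u) = 2/(-3 + u*u) = 2/(-3 + u²))
I(a, Q) = 8 + a
Y(z) = 8 + z
8141 + Y(X(5) - 1*(-42)) = 8141 + (8 + (5² - 1*(-42))) = 8141 + (8 + (25 + 42)) = 8141 + (8 + 67) = 8141 + 75 = 8216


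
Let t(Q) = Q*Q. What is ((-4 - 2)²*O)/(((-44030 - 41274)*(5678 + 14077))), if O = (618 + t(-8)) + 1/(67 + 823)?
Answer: -606981/41661407300 ≈ -1.4569e-5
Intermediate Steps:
t(Q) = Q²
O = 606981/890 (O = (618 + (-8)²) + 1/(67 + 823) = (618 + 64) + 1/890 = 682 + 1/890 = 606981/890 ≈ 682.00)
((-4 - 2)²*O)/(((-44030 - 41274)*(5678 + 14077))) = ((-4 - 2)²*(606981/890))/(((-44030 - 41274)*(5678 + 14077))) = ((-6)²*(606981/890))/((-85304*19755)) = (36*(606981/890))/(-1685180520) = (10925658/445)*(-1/1685180520) = -606981/41661407300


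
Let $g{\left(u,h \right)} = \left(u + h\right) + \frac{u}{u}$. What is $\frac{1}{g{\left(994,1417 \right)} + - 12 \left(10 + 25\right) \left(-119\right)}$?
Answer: $\frac{1}{52392} \approx 1.9087 \cdot 10^{-5}$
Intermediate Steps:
$g{\left(u,h \right)} = 1 + h + u$ ($g{\left(u,h \right)} = \left(h + u\right) + 1 = 1 + h + u$)
$\frac{1}{g{\left(994,1417 \right)} + - 12 \left(10 + 25\right) \left(-119\right)} = \frac{1}{\left(1 + 1417 + 994\right) + - 12 \left(10 + 25\right) \left(-119\right)} = \frac{1}{2412 + \left(-12\right) 35 \left(-119\right)} = \frac{1}{2412 - -49980} = \frac{1}{2412 + 49980} = \frac{1}{52392}$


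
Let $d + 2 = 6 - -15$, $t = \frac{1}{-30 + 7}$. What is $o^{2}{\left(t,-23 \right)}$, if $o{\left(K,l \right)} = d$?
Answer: $361$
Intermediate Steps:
$t = - \frac{1}{23}$ ($t = \frac{1}{-23} = - \frac{1}{23} \approx -0.043478$)
$d = 19$ ($d = -2 + \left(6 - -15\right) = -2 + \left(6 + 15\right) = -2 + 21 = 19$)
$o{\left(K,l \right)} = 19$
$o^{2}{\left(t,-23 \right)} = 19^{2} = 361$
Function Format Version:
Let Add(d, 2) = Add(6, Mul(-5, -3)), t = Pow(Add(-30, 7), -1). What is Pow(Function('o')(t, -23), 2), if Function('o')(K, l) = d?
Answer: 361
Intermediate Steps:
t = Rational(-1, 23) (t = Pow(-23, -1) = Rational(-1, 23) ≈ -0.043478)
d = 19 (d = Add(-2, Add(6, Mul(-5, -3))) = Add(-2, Add(6, 15)) = Add(-2, 21) = 19)
Function('o')(K, l) = 19
Pow(Function('o')(t, -23), 2) = Pow(19, 2) = 361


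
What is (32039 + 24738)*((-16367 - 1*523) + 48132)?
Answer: 1773827034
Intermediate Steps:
(32039 + 24738)*((-16367 - 1*523) + 48132) = 56777*((-16367 - 523) + 48132) = 56777*(-16890 + 48132) = 56777*31242 = 1773827034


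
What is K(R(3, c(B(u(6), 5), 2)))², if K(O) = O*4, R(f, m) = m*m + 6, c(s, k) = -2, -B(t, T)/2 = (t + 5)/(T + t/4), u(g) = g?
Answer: 1600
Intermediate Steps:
B(t, T) = -2*(5 + t)/(T + t/4) (B(t, T) = -2*(t + 5)/(T + t/4) = -2*(5 + t)/(T + t*(¼)) = -2*(5 + t)/(T + t/4))
R(f, m) = 6 + m² (R(f, m) = m² + 6 = 6 + m²)
K(O) = 4*O
K(R(3, c(B(u(6), 5), 2)))² = (4*(6 + (-2)²))² = (4*(6 + 4))² = (4*10)² = 40² = 1600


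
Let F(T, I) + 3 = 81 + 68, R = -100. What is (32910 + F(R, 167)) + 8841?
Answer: 41897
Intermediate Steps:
F(T, I) = 146 (F(T, I) = -3 + (81 + 68) = -3 + 149 = 146)
(32910 + F(R, 167)) + 8841 = (32910 + 146) + 8841 = 33056 + 8841 = 41897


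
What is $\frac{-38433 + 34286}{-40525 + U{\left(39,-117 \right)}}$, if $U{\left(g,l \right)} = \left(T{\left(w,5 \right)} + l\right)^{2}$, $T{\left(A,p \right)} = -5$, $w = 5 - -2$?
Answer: $\frac{377}{2331} \approx 0.16173$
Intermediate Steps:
$w = 7$ ($w = 5 + 2 = 7$)
$U{\left(g,l \right)} = \left(-5 + l\right)^{2}$
$\frac{-38433 + 34286}{-40525 + U{\left(39,-117 \right)}} = \frac{-38433 + 34286}{-40525 + \left(-5 - 117\right)^{2}} = - \frac{4147}{-40525 + \left(-122\right)^{2}} = - \frac{4147}{-40525 + 14884} = - \frac{4147}{-25641} = \left(-4147\right) \left(- \frac{1}{25641}\right) = \frac{377}{2331}$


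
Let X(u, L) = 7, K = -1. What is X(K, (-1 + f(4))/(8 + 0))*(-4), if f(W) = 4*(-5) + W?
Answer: -28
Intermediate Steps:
f(W) = -20 + W
X(K, (-1 + f(4))/(8 + 0))*(-4) = 7*(-4) = -28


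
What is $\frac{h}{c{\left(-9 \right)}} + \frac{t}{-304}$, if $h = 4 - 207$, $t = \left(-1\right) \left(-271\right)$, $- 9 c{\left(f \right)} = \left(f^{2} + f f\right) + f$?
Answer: $\frac{57105}{5168} \approx 11.05$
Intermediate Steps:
$c{\left(f \right)} = - \frac{2 f^{2}}{9} - \frac{f}{9}$ ($c{\left(f \right)} = - \frac{\left(f^{2} + f f\right) + f}{9} = - \frac{\left(f^{2} + f^{2}\right) + f}{9} = - \frac{2 f^{2} + f}{9} = - \frac{f + 2 f^{2}}{9} = - \frac{2 f^{2}}{9} - \frac{f}{9}$)
$t = 271$
$h = -203$ ($h = 4 - 207 = -203$)
$\frac{h}{c{\left(-9 \right)}} + \frac{t}{-304} = - \frac{203}{\left(- \frac{1}{9}\right) \left(-9\right) \left(1 + 2 \left(-9\right)\right)} + \frac{271}{-304} = - \frac{203}{\left(- \frac{1}{9}\right) \left(-9\right) \left(1 - 18\right)} + 271 \left(- \frac{1}{304}\right) = - \frac{203}{\left(- \frac{1}{9}\right) \left(-9\right) \left(-17\right)} - \frac{271}{304} = - \frac{203}{-17} - \frac{271}{304} = \left(-203\right) \left(- \frac{1}{17}\right) - \frac{271}{304} = \frac{203}{17} - \frac{271}{304} = \frac{57105}{5168}$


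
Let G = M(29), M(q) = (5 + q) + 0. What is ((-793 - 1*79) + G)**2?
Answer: 702244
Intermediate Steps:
M(q) = 5 + q
G = 34 (G = 5 + 29 = 34)
((-793 - 1*79) + G)**2 = ((-793 - 1*79) + 34)**2 = ((-793 - 79) + 34)**2 = (-872 + 34)**2 = (-838)**2 = 702244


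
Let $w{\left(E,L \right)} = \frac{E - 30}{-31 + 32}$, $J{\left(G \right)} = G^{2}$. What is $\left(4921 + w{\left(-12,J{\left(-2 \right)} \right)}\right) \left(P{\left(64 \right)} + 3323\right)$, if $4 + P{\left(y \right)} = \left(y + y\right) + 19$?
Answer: $16910614$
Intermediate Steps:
$P{\left(y \right)} = 15 + 2 y$ ($P{\left(y \right)} = -4 + \left(\left(y + y\right) + 19\right) = -4 + \left(2 y + 19\right) = -4 + \left(19 + 2 y\right) = 15 + 2 y$)
$w{\left(E,L \right)} = -30 + E$ ($w{\left(E,L \right)} = \frac{-30 + E}{1} = \left(-30 + E\right) 1 = -30 + E$)
$\left(4921 + w{\left(-12,J{\left(-2 \right)} \right)}\right) \left(P{\left(64 \right)} + 3323\right) = \left(4921 - 42\right) \left(\left(15 + 2 \cdot 64\right) + 3323\right) = \left(4921 - 42\right) \left(\left(15 + 128\right) + 3323\right) = 4879 \left(143 + 3323\right) = 4879 \cdot 3466 = 16910614$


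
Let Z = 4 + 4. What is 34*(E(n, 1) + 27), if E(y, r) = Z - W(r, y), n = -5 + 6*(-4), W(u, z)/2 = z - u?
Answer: 3230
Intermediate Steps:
W(u, z) = -2*u + 2*z (W(u, z) = 2*(z - u) = -2*u + 2*z)
n = -29 (n = -5 - 24 = -29)
Z = 8
E(y, r) = 8 - 2*y + 2*r (E(y, r) = 8 - (-2*r + 2*y) = 8 + (-2*y + 2*r) = 8 - 2*y + 2*r)
34*(E(n, 1) + 27) = 34*((8 - 2*(-29) + 2*1) + 27) = 34*((8 + 58 + 2) + 27) = 34*(68 + 27) = 34*95 = 3230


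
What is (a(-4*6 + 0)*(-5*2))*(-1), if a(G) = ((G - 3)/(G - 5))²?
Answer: 7290/841 ≈ 8.6683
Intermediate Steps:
a(G) = (-3 + G)²/(-5 + G)² (a(G) = ((-3 + G)/(-5 + G))² = (-3 + G)²/(-5 + G)²)
(a(-4*6 + 0)*(-5*2))*(-1) = (((-3 + (-4*6 + 0))²/(-5 + (-4*6 + 0))²)*(-5*2))*(-1) = (((-3 + (-24 + 0))²/(-5 + (-24 + 0))²)*(-10))*(-1) = (((-3 - 24)²/(-5 - 24)²)*(-10))*(-1) = (((-27)²/(-29)²)*(-10))*(-1) = (((1/841)*729)*(-10))*(-1) = ((729/841)*(-10))*(-1) = -7290/841*(-1) = 7290/841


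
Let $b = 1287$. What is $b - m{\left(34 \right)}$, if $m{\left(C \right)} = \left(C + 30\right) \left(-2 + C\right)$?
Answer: $-761$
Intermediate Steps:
$m{\left(C \right)} = \left(-2 + C\right) \left(30 + C\right)$ ($m{\left(C \right)} = \left(30 + C\right) \left(-2 + C\right) = \left(-2 + C\right) \left(30 + C\right)$)
$b - m{\left(34 \right)} = 1287 - \left(-60 + 34^{2} + 28 \cdot 34\right) = 1287 - \left(-60 + 1156 + 952\right) = 1287 - 2048 = -761$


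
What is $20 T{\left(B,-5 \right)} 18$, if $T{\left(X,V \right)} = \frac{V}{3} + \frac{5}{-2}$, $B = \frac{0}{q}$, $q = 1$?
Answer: $-1500$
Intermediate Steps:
$B = 0$ ($B = \frac{0}{1} = 0 \cdot 1 = 0$)
$T{\left(X,V \right)} = - \frac{5}{2} + \frac{V}{3}$ ($T{\left(X,V \right)} = V \frac{1}{3} + 5 \left(- \frac{1}{2}\right) = \frac{V}{3} - \frac{5}{2} = - \frac{5}{2} + \frac{V}{3}$)
$20 T{\left(B,-5 \right)} 18 = 20 \left(- \frac{5}{2} + \frac{1}{3} \left(-5\right)\right) 18 = 20 \left(- \frac{5}{2} - \frac{5}{3}\right) 18 = 20 \left(- \frac{25}{6}\right) 18 = \left(- \frac{250}{3}\right) 18 = -1500$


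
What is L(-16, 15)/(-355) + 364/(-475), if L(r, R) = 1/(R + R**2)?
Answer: -1240531/1618800 ≈ -0.76633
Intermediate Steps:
L(-16, 15)/(-355) + 364/(-475) = (1/(15*(1 + 15)))/(-355) + 364/(-475) = ((1/15)/16)*(-1/355) + 364*(-1/475) = ((1/15)*(1/16))*(-1/355) - 364/475 = (1/240)*(-1/355) - 364/475 = -1/85200 - 364/475 = -1240531/1618800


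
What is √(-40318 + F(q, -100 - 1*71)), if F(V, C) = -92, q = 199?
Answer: 3*I*√4490 ≈ 201.02*I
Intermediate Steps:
√(-40318 + F(q, -100 - 1*71)) = √(-40318 - 92) = √(-40410) = 3*I*√4490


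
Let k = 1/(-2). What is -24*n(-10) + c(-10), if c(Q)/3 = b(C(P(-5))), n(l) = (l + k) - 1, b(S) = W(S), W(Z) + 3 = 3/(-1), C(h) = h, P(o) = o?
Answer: 258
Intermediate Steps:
k = -½ ≈ -0.50000
W(Z) = -6 (W(Z) = -3 + 3/(-1) = -3 + 3*(-1) = -3 - 3 = -6)
b(S) = -6
n(l) = -3/2 + l (n(l) = (l - ½) - 1 = (-½ + l) - 1 = -3/2 + l)
c(Q) = -18 (c(Q) = 3*(-6) = -18)
-24*n(-10) + c(-10) = -24*(-3/2 - 10) - 18 = -24*(-23/2) - 18 = 276 - 18 = 258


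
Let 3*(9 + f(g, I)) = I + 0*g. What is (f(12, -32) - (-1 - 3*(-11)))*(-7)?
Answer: 1085/3 ≈ 361.67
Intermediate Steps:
f(g, I) = -9 + I/3 (f(g, I) = -9 + (I + 0*g)/3 = -9 + (I + 0)/3 = -9 + I/3)
(f(12, -32) - (-1 - 3*(-11)))*(-7) = ((-9 + (⅓)*(-32)) - (-1 - 3*(-11)))*(-7) = ((-9 - 32/3) - (-1 + 33))*(-7) = (-59/3 - 1*32)*(-7) = (-59/3 - 32)*(-7) = -155/3*(-7) = 1085/3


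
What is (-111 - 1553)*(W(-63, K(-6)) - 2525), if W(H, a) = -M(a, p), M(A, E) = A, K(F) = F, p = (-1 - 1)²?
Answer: 4191616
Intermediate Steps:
p = 4 (p = (-2)² = 4)
W(H, a) = -a
(-111 - 1553)*(W(-63, K(-6)) - 2525) = (-111 - 1553)*(-1*(-6) - 2525) = -1664*(6 - 2525) = -1664*(-2519) = 4191616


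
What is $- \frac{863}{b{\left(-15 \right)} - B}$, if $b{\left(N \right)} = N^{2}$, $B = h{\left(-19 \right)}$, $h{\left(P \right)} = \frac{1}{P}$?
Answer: $- \frac{16397}{4276} \approx -3.8347$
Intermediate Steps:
$B = - \frac{1}{19}$ ($B = \frac{1}{-19} = - \frac{1}{19} \approx -0.052632$)
$- \frac{863}{b{\left(-15 \right)} - B} = - \frac{863}{\left(-15\right)^{2} - - \frac{1}{19}} = - \frac{863}{225 + \frac{1}{19}} = - \frac{863}{\frac{4276}{19}} = \left(-863\right) \frac{19}{4276} = - \frac{16397}{4276}$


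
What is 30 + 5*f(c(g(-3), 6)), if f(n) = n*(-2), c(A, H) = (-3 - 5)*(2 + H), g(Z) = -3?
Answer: 670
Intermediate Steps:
c(A, H) = -16 - 8*H (c(A, H) = -8*(2 + H) = -16 - 8*H)
f(n) = -2*n
30 + 5*f(c(g(-3), 6)) = 30 + 5*(-2*(-16 - 8*6)) = 30 + 5*(-2*(-16 - 48)) = 30 + 5*(-2*(-64)) = 30 + 5*128 = 30 + 640 = 670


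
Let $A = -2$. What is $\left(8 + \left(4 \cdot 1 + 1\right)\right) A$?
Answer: $-26$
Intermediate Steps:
$\left(8 + \left(4 \cdot 1 + 1\right)\right) A = \left(8 + \left(4 \cdot 1 + 1\right)\right) \left(-2\right) = \left(8 + \left(4 + 1\right)\right) \left(-2\right) = \left(8 + 5\right) \left(-2\right) = 13 \left(-2\right) = -26$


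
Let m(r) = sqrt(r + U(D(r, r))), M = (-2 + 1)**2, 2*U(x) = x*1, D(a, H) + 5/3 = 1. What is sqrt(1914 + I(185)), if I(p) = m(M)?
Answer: sqrt(17226 + 3*sqrt(6))/3 ≈ 43.759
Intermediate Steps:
D(a, H) = -2/3 (D(a, H) = -5/3 + 1 = -2/3)
U(x) = x/2 (U(x) = (x*1)/2 = x/2)
M = 1 (M = (-1)**2 = 1)
m(r) = sqrt(-1/3 + r) (m(r) = sqrt(r + (1/2)*(-2/3)) = sqrt(r - 1/3) = sqrt(-1/3 + r))
I(p) = sqrt(6)/3 (I(p) = sqrt(-3 + 9*1)/3 = sqrt(-3 + 9)/3 = sqrt(6)/3)
sqrt(1914 + I(185)) = sqrt(1914 + sqrt(6)/3)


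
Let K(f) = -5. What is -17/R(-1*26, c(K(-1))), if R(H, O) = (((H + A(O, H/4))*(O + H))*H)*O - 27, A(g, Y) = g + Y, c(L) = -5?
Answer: -17/151098 ≈ -0.00011251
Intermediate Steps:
A(g, Y) = Y + g
R(H, O) = -27 + H*O*(H + O)*(O + 5*H/4) (R(H, O) = (((H + (H/4 + O))*(O + H))*H)*O - 27 = (((H + (H*(¼) + O))*(H + O))*H)*O - 27 = (((H + (H/4 + O))*(H + O))*H)*O - 27 = (((H + (O + H/4))*(H + O))*H)*O - 27 = (((O + 5*H/4)*(H + O))*H)*O - 27 = (((H + O)*(O + 5*H/4))*H)*O - 27 = (H*(H + O)*(O + 5*H/4))*O - 27 = H*O*(H + O)*(O + 5*H/4) - 27 = -27 + H*O*(H + O)*(O + 5*H/4))
-17/R(-1*26, c(K(-1))) = -17/(-27 - 1*26*(-5)³ + (5/4)*(-5)*(-1*26)³ + (9/4)*(-1*26)²*(-5)²) = -17/(-27 - 26*(-125) + (5/4)*(-5)*(-26)³ + (9/4)*(-26)²*25) = -17/(-27 + 3250 + (5/4)*(-5)*(-17576) + (9/4)*676*25) = -17/(-27 + 3250 + 109850 + 38025) = -17/151098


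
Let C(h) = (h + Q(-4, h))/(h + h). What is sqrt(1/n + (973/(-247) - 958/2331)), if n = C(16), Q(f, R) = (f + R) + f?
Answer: I*sqrt(111121932649)/191919 ≈ 1.7369*I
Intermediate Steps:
Q(f, R) = R + 2*f (Q(f, R) = (R + f) + f = R + 2*f)
C(h) = (-8 + 2*h)/(2*h) (C(h) = (h + (h + 2*(-4)))/(h + h) = (h + (h - 8))/((2*h)) = (h + (-8 + h))*(1/(2*h)) = (-8 + 2*h)*(1/(2*h)) = (-8 + 2*h)/(2*h))
n = 3/4 (n = (-4 + 16)/16 = (1/16)*12 = 3/4 ≈ 0.75000)
sqrt(1/n + (973/(-247) - 958/2331)) = sqrt(1/(3/4) + (973/(-247) - 958/2331)) = sqrt(4/3 + (973*(-1/247) - 958*1/2331)) = sqrt(4/3 + (-973/247 - 958/2331)) = sqrt(4/3 - 2504689/575757) = sqrt(-1737013/575757) = I*sqrt(111121932649)/191919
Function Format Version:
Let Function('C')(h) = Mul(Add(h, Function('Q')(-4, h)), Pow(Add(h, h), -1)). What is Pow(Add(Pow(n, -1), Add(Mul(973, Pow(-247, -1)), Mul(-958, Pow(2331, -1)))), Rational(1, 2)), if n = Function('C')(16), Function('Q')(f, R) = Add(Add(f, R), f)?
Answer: Mul(Rational(1, 191919), I, Pow(111121932649, Rational(1, 2))) ≈ Mul(1.7369, I)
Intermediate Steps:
Function('Q')(f, R) = Add(R, Mul(2, f)) (Function('Q')(f, R) = Add(Add(R, f), f) = Add(R, Mul(2, f)))
Function('C')(h) = Mul(Rational(1, 2), Pow(h, -1), Add(-8, Mul(2, h))) (Function('C')(h) = Mul(Add(h, Add(h, Mul(2, -4))), Pow(Add(h, h), -1)) = Mul(Add(h, Add(h, -8)), Pow(Mul(2, h), -1)) = Mul(Add(h, Add(-8, h)), Mul(Rational(1, 2), Pow(h, -1))) = Mul(Add(-8, Mul(2, h)), Mul(Rational(1, 2), Pow(h, -1))) = Mul(Rational(1, 2), Pow(h, -1), Add(-8, Mul(2, h))))
n = Rational(3, 4) (n = Mul(Pow(16, -1), Add(-4, 16)) = Mul(Rational(1, 16), 12) = Rational(3, 4) ≈ 0.75000)
Pow(Add(Pow(n, -1), Add(Mul(973, Pow(-247, -1)), Mul(-958, Pow(2331, -1)))), Rational(1, 2)) = Pow(Add(Pow(Rational(3, 4), -1), Add(Mul(973, Pow(-247, -1)), Mul(-958, Pow(2331, -1)))), Rational(1, 2)) = Pow(Add(Rational(4, 3), Add(Mul(973, Rational(-1, 247)), Mul(-958, Rational(1, 2331)))), Rational(1, 2)) = Pow(Add(Rational(4, 3), Add(Rational(-973, 247), Rational(-958, 2331))), Rational(1, 2)) = Pow(Add(Rational(4, 3), Rational(-2504689, 575757)), Rational(1, 2)) = Pow(Rational(-1737013, 575757), Rational(1, 2)) = Mul(Rational(1, 191919), I, Pow(111121932649, Rational(1, 2)))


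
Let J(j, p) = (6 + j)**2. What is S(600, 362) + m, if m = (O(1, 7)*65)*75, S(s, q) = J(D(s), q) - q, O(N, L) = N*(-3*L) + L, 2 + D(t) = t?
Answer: 296204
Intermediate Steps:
D(t) = -2 + t
O(N, L) = L - 3*L*N (O(N, L) = -3*L*N + L = L - 3*L*N)
S(s, q) = (4 + s)**2 - q (S(s, q) = (6 + (-2 + s))**2 - q = (4 + s)**2 - q)
m = -68250 (m = ((7*(1 - 3*1))*65)*75 = ((7*(1 - 3))*65)*75 = ((7*(-2))*65)*75 = -14*65*75 = -910*75 = -68250)
S(600, 362) + m = ((4 + 600)**2 - 1*362) - 68250 = (604**2 - 362) - 68250 = (364816 - 362) - 68250 = 364454 - 68250 = 296204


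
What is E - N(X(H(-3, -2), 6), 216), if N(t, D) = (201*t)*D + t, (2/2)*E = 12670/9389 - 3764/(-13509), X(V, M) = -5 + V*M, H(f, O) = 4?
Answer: -104629727953697/126836001 ≈ -8.2492e+5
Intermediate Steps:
X(V, M) = -5 + M*V
E = 206499226/126836001 (E = 12670/9389 - 3764/(-13509) = 12670*(1/9389) - 3764*(-1/13509) = 12670/9389 + 3764/13509 = 206499226/126836001 ≈ 1.6281)
N(t, D) = t + 201*D*t (N(t, D) = 201*D*t + t = t + 201*D*t)
E - N(X(H(-3, -2), 6), 216) = 206499226/126836001 - (-5 + 6*4)*(1 + 201*216) = 206499226/126836001 - (-5 + 24)*(1 + 43416) = 206499226/126836001 - 19*43417 = 206499226/126836001 - 1*824923 = 206499226/126836001 - 824923 = -104629727953697/126836001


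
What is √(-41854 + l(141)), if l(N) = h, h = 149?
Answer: I*√41705 ≈ 204.22*I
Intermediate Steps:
l(N) = 149
√(-41854 + l(141)) = √(-41854 + 149) = √(-41705) = I*√41705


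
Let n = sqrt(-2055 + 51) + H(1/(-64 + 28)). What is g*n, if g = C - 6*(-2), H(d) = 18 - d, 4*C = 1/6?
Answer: 187561/864 + 289*I*sqrt(501)/12 ≈ 217.08 + 539.06*I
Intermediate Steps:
C = 1/24 (C = (1/4)/6 = (1/4)*(1/6) = 1/24 ≈ 0.041667)
g = 289/24 (g = 1/24 - 6*(-2) = 1/24 - 1*(-12) = 1/24 + 12 = 289/24 ≈ 12.042)
n = 649/36 + 2*I*sqrt(501) (n = sqrt(-2055 + 51) + (18 - 1/(-64 + 28)) = sqrt(-2004) + (18 - 1/(-36)) = 2*I*sqrt(501) + (18 - 1*(-1/36)) = 2*I*sqrt(501) + (18 + 1/36) = 2*I*sqrt(501) + 649/36 = 649/36 + 2*I*sqrt(501) ≈ 18.028 + 44.766*I)
g*n = 289*(649/36 + 2*I*sqrt(501))/24 = 187561/864 + 289*I*sqrt(501)/12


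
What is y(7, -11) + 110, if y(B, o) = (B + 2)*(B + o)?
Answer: 74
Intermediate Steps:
y(B, o) = (2 + B)*(B + o)
y(7, -11) + 110 = (7² + 2*7 + 2*(-11) + 7*(-11)) + 110 = (49 + 14 - 22 - 77) + 110 = -36 + 110 = 74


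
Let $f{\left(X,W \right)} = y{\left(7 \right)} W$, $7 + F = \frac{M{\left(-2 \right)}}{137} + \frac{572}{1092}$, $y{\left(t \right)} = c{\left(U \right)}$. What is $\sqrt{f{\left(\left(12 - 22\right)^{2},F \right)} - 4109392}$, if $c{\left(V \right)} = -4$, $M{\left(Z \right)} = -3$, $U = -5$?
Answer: $\frac{2 i \sqrt{8503438138377}}{2877} \approx 2027.2 i$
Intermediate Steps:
$y{\left(t \right)} = -4$
$F = - \frac{18695}{2877}$ ($F = -7 + \left(- \frac{3}{137} + \frac{572}{1092}\right) = -7 + \left(\left(-3\right) \frac{1}{137} + 572 \cdot \frac{1}{1092}\right) = -7 + \left(- \frac{3}{137} + \frac{11}{21}\right) = -7 + \frac{1444}{2877} = - \frac{18695}{2877} \approx -6.4981$)
$f{\left(X,W \right)} = - 4 W$
$\sqrt{f{\left(\left(12 - 22\right)^{2},F \right)} - 4109392} = \sqrt{\left(-4\right) \left(- \frac{18695}{2877}\right) - 4109392} = \sqrt{\frac{74780}{2877} - 4109392} = \sqrt{- \frac{11822646004}{2877}} = \frac{2 i \sqrt{8503438138377}}{2877}$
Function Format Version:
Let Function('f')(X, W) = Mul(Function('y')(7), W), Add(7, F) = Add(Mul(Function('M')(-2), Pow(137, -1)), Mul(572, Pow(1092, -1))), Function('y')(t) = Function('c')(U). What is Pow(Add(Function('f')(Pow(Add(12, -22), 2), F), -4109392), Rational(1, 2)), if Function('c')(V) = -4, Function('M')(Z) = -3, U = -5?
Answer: Mul(Rational(2, 2877), I, Pow(8503438138377, Rational(1, 2))) ≈ Mul(2027.2, I)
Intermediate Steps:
Function('y')(t) = -4
F = Rational(-18695, 2877) (F = Add(-7, Add(Mul(-3, Pow(137, -1)), Mul(572, Pow(1092, -1)))) = Add(-7, Add(Mul(-3, Rational(1, 137)), Mul(572, Rational(1, 1092)))) = Add(-7, Add(Rational(-3, 137), Rational(11, 21))) = Add(-7, Rational(1444, 2877)) = Rational(-18695, 2877) ≈ -6.4981)
Function('f')(X, W) = Mul(-4, W)
Pow(Add(Function('f')(Pow(Add(12, -22), 2), F), -4109392), Rational(1, 2)) = Pow(Add(Mul(-4, Rational(-18695, 2877)), -4109392), Rational(1, 2)) = Pow(Add(Rational(74780, 2877), -4109392), Rational(1, 2)) = Pow(Rational(-11822646004, 2877), Rational(1, 2)) = Mul(Rational(2, 2877), I, Pow(8503438138377, Rational(1, 2)))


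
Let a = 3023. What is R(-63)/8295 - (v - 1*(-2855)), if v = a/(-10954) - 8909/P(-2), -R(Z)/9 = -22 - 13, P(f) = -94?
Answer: -59980570322/20336101 ≈ -2949.5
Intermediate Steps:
R(Z) = 315 (R(Z) = -9*(-22 - 13) = -9*(-35) = 315)
v = 24326256/257419 (v = 3023/(-10954) - 8909/(-94) = 3023*(-1/10954) - 8909*(-1/94) = -3023/10954 + 8909/94 = 24326256/257419 ≈ 94.501)
R(-63)/8295 - (v - 1*(-2855)) = 315/8295 - (24326256/257419 - 1*(-2855)) = 315*(1/8295) - (24326256/257419 + 2855) = 3/79 - 1*759257501/257419 = 3/79 - 759257501/257419 = -59980570322/20336101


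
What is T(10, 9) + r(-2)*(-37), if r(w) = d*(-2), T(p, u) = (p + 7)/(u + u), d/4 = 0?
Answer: 17/18 ≈ 0.94444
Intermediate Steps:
d = 0 (d = 4*0 = 0)
T(p, u) = (7 + p)/(2*u) (T(p, u) = (7 + p)/((2*u)) = (7 + p)*(1/(2*u)) = (7 + p)/(2*u))
r(w) = 0 (r(w) = 0*(-2) = 0)
T(10, 9) + r(-2)*(-37) = (½)*(7 + 10)/9 + 0*(-37) = (½)*(⅑)*17 + 0 = 17/18 + 0 = 17/18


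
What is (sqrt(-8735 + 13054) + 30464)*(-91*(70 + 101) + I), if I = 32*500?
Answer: 13373696 + 439*sqrt(4319) ≈ 1.3403e+7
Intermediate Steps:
I = 16000
(sqrt(-8735 + 13054) + 30464)*(-91*(70 + 101) + I) = (sqrt(-8735 + 13054) + 30464)*(-91*(70 + 101) + 16000) = (sqrt(4319) + 30464)*(-91*171 + 16000) = (30464 + sqrt(4319))*(-15561 + 16000) = (30464 + sqrt(4319))*439 = 13373696 + 439*sqrt(4319)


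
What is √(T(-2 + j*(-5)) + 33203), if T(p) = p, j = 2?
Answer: √33191 ≈ 182.18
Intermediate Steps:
√(T(-2 + j*(-5)) + 33203) = √((-2 + 2*(-5)) + 33203) = √((-2 - 10) + 33203) = √(-12 + 33203) = √33191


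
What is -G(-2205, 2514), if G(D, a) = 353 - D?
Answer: -2558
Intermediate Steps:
-G(-2205, 2514) = -(353 - 1*(-2205)) = -(353 + 2205) = -1*2558 = -2558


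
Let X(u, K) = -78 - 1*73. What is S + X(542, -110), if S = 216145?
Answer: 215994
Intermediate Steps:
X(u, K) = -151 (X(u, K) = -78 - 73 = -151)
S + X(542, -110) = 216145 - 151 = 215994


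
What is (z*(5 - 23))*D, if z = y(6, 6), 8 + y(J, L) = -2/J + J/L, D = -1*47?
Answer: -6204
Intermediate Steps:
D = -47
y(J, L) = -8 - 2/J + J/L (y(J, L) = -8 + (-2/J + J/L) = -8 - 2/J + J/L)
z = -22/3 (z = -8 - 2/6 + 6/6 = -8 - 2*1/6 + 6*(1/6) = -8 - 1/3 + 1 = -22/3 ≈ -7.3333)
(z*(5 - 23))*D = -22*(5 - 23)/3*(-47) = -22/3*(-18)*(-47) = 132*(-47) = -6204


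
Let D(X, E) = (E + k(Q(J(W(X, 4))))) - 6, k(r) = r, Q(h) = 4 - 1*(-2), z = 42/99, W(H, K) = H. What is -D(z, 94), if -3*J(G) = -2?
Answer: -94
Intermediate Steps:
z = 14/33 (z = 42*(1/99) = 14/33 ≈ 0.42424)
J(G) = ⅔ (J(G) = -⅓*(-2) = ⅔)
Q(h) = 6 (Q(h) = 4 + 2 = 6)
D(X, E) = E (D(X, E) = (E + 6) - 6 = (6 + E) - 6 = E)
-D(z, 94) = -1*94 = -94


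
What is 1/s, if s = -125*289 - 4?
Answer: -1/36129 ≈ -2.7679e-5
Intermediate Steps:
s = -36129 (s = -36125 - 4 = -36129)
1/s = 1/(-36129) = -1/36129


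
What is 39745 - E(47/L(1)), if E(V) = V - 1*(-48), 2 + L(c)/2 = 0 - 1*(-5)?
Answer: 238135/6 ≈ 39689.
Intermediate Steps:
L(c) = 6 (L(c) = -4 + 2*(0 - 1*(-5)) = -4 + 2*(0 + 5) = -4 + 2*5 = -4 + 10 = 6)
E(V) = 48 + V (E(V) = V + 48 = 48 + V)
39745 - E(47/L(1)) = 39745 - (48 + 47/6) = 39745 - 1*335/6 = 39745 - 335/6 = 238135/6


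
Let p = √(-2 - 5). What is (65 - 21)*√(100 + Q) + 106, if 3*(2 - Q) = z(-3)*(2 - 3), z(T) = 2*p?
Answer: 106 + 44*√(918 + 6*I*√7)/3 ≈ 550.39 + 3.8421*I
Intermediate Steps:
p = I*√7 (p = √(-7) = I*√7 ≈ 2.6458*I)
z(T) = 2*I*√7 (z(T) = 2*(I*√7) = 2*I*√7)
Q = 2 + 2*I*√7/3 (Q = 2 - 2*I*√7*(2 - 3)/3 = 2 - 2*I*√7*(-1)/3 = 2 - (-2)*I*√7/3 = 2 + 2*I*√7/3 ≈ 2.0 + 1.7638*I)
(65 - 21)*√(100 + Q) + 106 = (65 - 21)*√(100 + (2 + 2*I*√7/3)) + 106 = 44*√(102 + 2*I*√7/3) + 106 = 106 + 44*√(102 + 2*I*√7/3)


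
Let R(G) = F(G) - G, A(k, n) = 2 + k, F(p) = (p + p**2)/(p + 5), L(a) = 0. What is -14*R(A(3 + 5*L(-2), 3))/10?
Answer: 14/5 ≈ 2.8000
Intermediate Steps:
F(p) = (p + p**2)/(5 + p)
R(G) = -G + G*(1 + G)/(5 + G) (R(G) = G*(1 + G)/(5 + G) - G = -G + G*(1 + G)/(5 + G))
-14*R(A(3 + 5*L(-2), 3))/10 = -14*(-4*(2 + (3 + 5*0))/(5 + (2 + (3 + 5*0))))/10 = -14*(-4*(2 + (3 + 0))/(5 + (2 + (3 + 0))))/10 = -14*(-4*(2 + 3)/(5 + (2 + 3)))/10 = -14*(-4*5/(5 + 5))/10 = -14*(-4*5/10)/10 = -14*(-4*5*1/10)/10 = -(-28)/10 = -14*(-1/5) = 14/5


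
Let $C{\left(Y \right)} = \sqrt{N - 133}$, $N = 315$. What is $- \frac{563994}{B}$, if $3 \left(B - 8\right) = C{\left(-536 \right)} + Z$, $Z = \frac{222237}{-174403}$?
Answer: $- \frac{167079585779268930}{1453290147541} + \frac{51464012148712638 \sqrt{182}}{10173031032787} \approx -46719.0$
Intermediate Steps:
$C{\left(Y \right)} = \sqrt{182}$ ($C{\left(Y \right)} = \sqrt{315 - 133} = \sqrt{182}$)
$Z = - \frac{222237}{174403}$ ($Z = 222237 \left(- \frac{1}{174403}\right) = - \frac{222237}{174403} \approx -1.2743$)
$B = \frac{1321145}{174403} + \frac{\sqrt{182}}{3}$ ($B = 8 + \frac{\sqrt{182} - \frac{222237}{174403}}{3} = 8 + \frac{- \frac{222237}{174403} + \sqrt{182}}{3} = 8 - \left(\frac{74079}{174403} - \frac{\sqrt{182}}{3}\right) = \frac{1321145}{174403} + \frac{\sqrt{182}}{3} \approx 12.072$)
$- \frac{563994}{B} = - \frac{563994}{\frac{1321145}{174403} + \frac{\sqrt{182}}{3}}$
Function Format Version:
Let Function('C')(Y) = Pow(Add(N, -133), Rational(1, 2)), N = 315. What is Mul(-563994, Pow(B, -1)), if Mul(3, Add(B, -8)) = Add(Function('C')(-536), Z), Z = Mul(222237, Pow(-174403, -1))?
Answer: Add(Rational(-167079585779268930, 1453290147541), Mul(Rational(51464012148712638, 10173031032787), Pow(182, Rational(1, 2)))) ≈ -46719.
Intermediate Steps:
Function('C')(Y) = Pow(182, Rational(1, 2)) (Function('C')(Y) = Pow(Add(315, -133), Rational(1, 2)) = Pow(182, Rational(1, 2)))
Z = Rational(-222237, 174403) (Z = Mul(222237, Rational(-1, 174403)) = Rational(-222237, 174403) ≈ -1.2743)
B = Add(Rational(1321145, 174403), Mul(Rational(1, 3), Pow(182, Rational(1, 2)))) (B = Add(8, Mul(Rational(1, 3), Add(Pow(182, Rational(1, 2)), Rational(-222237, 174403)))) = Add(8, Mul(Rational(1, 3), Add(Rational(-222237, 174403), Pow(182, Rational(1, 2))))) = Add(8, Add(Rational(-74079, 174403), Mul(Rational(1, 3), Pow(182, Rational(1, 2))))) = Add(Rational(1321145, 174403), Mul(Rational(1, 3), Pow(182, Rational(1, 2)))) ≈ 12.072)
Mul(-563994, Pow(B, -1)) = Mul(-563994, Pow(Add(Rational(1321145, 174403), Mul(Rational(1, 3), Pow(182, Rational(1, 2)))), -1))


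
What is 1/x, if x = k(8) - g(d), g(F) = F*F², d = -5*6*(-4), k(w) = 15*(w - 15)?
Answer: -1/1728105 ≈ -5.7867e-7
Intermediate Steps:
k(w) = -225 + 15*w (k(w) = 15*(-15 + w) = -225 + 15*w)
d = 120 (d = -30*(-4) = 120)
g(F) = F³
x = -1728105 (x = (-225 + 15*8) - 1*120³ = (-225 + 120) - 1*1728000 = -105 - 1728000 = -1728105)
1/x = 1/(-1728105) = -1/1728105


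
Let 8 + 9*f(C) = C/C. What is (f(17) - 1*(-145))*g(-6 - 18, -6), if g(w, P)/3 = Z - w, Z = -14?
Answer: 12980/3 ≈ 4326.7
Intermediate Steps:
g(w, P) = -42 - 3*w (g(w, P) = 3*(-14 - w) = -42 - 3*w)
f(C) = -7/9 (f(C) = -8/9 + (C/C)/9 = -8/9 + (1/9)*1 = -8/9 + 1/9 = -7/9)
(f(17) - 1*(-145))*g(-6 - 18, -6) = (-7/9 - 1*(-145))*(-42 - 3*(-6 - 18)) = (-7/9 + 145)*(-42 - 3*(-24)) = 1298*(-42 + 72)/9 = (1298/9)*30 = 12980/3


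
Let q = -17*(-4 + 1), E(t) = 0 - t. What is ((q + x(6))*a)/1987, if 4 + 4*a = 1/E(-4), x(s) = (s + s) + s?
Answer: -1035/31792 ≈ -0.032555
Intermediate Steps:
E(t) = -t
x(s) = 3*s (x(s) = 2*s + s = 3*s)
q = 51 (q = -17*(-3) = 51)
a = -15/16 (a = -1 + 1/(4*((-1*(-4)))) = -1 + (¼)/4 = -1 + (¼)*(¼) = -1 + 1/16 = -15/16 ≈ -0.93750)
((q + x(6))*a)/1987 = ((51 + 3*6)*(-15/16))/1987 = ((51 + 18)*(-15/16))*(1/1987) = (69*(-15/16))*(1/1987) = -1035/16*1/1987 = -1035/31792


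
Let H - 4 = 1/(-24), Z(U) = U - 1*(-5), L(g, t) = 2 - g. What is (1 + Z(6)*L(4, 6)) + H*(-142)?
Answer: -6997/12 ≈ -583.08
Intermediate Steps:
Z(U) = 5 + U (Z(U) = U + 5 = 5 + U)
H = 95/24 (H = 4 + 1/(-24) = 4 - 1/24 = 95/24 ≈ 3.9583)
(1 + Z(6)*L(4, 6)) + H*(-142) = (1 + (5 + 6)*(2 - 1*4)) + (95/24)*(-142) = (1 + 11*(2 - 4)) - 6745/12 = (1 + 11*(-2)) - 6745/12 = (1 - 22) - 6745/12 = -21 - 6745/12 = -6997/12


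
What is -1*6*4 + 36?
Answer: 12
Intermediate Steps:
-1*6*4 + 36 = -6*4 + 36 = -24 + 36 = 12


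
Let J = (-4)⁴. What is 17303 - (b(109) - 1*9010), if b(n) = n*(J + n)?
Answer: -13472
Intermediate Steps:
J = 256
b(n) = n*(256 + n)
17303 - (b(109) - 1*9010) = 17303 - (109*(256 + 109) - 1*9010) = 17303 - (109*365 - 9010) = 17303 - (39785 - 9010) = 17303 - 1*30775 = 17303 - 30775 = -13472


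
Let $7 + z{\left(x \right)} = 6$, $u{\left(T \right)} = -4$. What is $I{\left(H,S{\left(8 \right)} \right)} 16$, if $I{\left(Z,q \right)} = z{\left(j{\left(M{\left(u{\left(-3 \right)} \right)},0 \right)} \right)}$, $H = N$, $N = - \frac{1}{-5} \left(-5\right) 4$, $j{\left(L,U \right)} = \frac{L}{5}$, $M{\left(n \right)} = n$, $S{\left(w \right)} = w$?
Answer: $-16$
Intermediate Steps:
$j{\left(L,U \right)} = \frac{L}{5}$ ($j{\left(L,U \right)} = L \frac{1}{5} = \frac{L}{5}$)
$z{\left(x \right)} = -1$ ($z{\left(x \right)} = -7 + 6 = -1$)
$N = -4$ ($N = \left(-1\right) \left(- \frac{1}{5}\right) \left(-5\right) 4 = \frac{1}{5} \left(-5\right) 4 = \left(-1\right) 4 = -4$)
$H = -4$
$I{\left(Z,q \right)} = -1$
$I{\left(H,S{\left(8 \right)} \right)} 16 = \left(-1\right) 16 = -16$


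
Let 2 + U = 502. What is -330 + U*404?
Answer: 201670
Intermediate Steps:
U = 500 (U = -2 + 502 = 500)
-330 + U*404 = -330 + 500*404 = -330 + 202000 = 201670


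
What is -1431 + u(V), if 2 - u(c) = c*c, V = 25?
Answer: -2054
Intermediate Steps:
u(c) = 2 - c**2 (u(c) = 2 - c*c = 2 - c**2)
-1431 + u(V) = -1431 + (2 - 1*25**2) = -1431 + (2 - 1*625) = -1431 + (2 - 625) = -1431 - 623 = -2054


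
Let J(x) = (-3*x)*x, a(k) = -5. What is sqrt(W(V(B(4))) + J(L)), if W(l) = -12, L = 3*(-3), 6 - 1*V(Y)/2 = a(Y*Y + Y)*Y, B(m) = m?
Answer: I*sqrt(255) ≈ 15.969*I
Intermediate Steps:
V(Y) = 12 + 10*Y (V(Y) = 12 - (-10)*Y = 12 + 10*Y)
L = -9
J(x) = -3*x**2
sqrt(W(V(B(4))) + J(L)) = sqrt(-12 - 3*(-9)**2) = sqrt(-12 - 3*81) = sqrt(-12 - 243) = sqrt(-255) = I*sqrt(255)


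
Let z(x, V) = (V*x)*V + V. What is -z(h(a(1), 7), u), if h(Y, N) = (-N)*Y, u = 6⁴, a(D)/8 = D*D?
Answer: 94057200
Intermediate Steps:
a(D) = 8*D² (a(D) = 8*(D*D) = 8*D²)
u = 1296
h(Y, N) = -N*Y
z(x, V) = V + x*V² (z(x, V) = x*V² + V = V + x*V²)
-z(h(a(1), 7), u) = -1296*(1 + 1296*(-1*7*8*1²)) = -1296*(1 + 1296*(-1*7*8*1)) = -1296*(1 + 1296*(-1*7*8)) = -1296*(1 + 1296*(-56)) = -1296*(1 - 72576) = -1296*(-72575) = -1*(-94057200) = 94057200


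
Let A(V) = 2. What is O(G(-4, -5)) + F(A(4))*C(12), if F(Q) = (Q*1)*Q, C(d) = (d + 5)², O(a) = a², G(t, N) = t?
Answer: 1172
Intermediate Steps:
C(d) = (5 + d)²
F(Q) = Q² (F(Q) = Q*Q = Q²)
O(G(-4, -5)) + F(A(4))*C(12) = (-4)² + 2²*(5 + 12)² = 16 + 4*17² = 16 + 4*289 = 16 + 1156 = 1172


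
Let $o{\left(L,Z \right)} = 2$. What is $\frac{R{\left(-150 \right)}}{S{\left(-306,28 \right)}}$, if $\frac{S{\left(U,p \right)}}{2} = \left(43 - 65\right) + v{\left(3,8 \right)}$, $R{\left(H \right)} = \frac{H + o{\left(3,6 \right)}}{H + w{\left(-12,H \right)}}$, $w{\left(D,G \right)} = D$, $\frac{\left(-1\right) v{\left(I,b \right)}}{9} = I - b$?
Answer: $\frac{37}{1863} \approx 0.01986$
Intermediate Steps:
$v{\left(I,b \right)} = - 9 I + 9 b$ ($v{\left(I,b \right)} = - 9 \left(I - b\right) = - 9 I + 9 b$)
$R{\left(H \right)} = \frac{2 + H}{-12 + H}$ ($R{\left(H \right)} = \frac{H + 2}{H - 12} = \frac{2 + H}{-12 + H}$)
$S{\left(U,p \right)} = 46$ ($S{\left(U,p \right)} = 2 \left(\left(43 - 65\right) + \left(\left(-9\right) 3 + 9 \cdot 8\right)\right) = 2 \left(-22 + \left(-27 + 72\right)\right) = 2 \left(-22 + 45\right) = 2 \cdot 23 = 46$)
$\frac{R{\left(-150 \right)}}{S{\left(-306,28 \right)}} = \frac{\frac{1}{-12 - 150} \left(2 - 150\right)}{46} = \frac{1}{-162} \left(-148\right) \frac{1}{46} = \left(- \frac{1}{162}\right) \left(-148\right) \frac{1}{46} = \frac{74}{81} \cdot \frac{1}{46} = \frac{37}{1863}$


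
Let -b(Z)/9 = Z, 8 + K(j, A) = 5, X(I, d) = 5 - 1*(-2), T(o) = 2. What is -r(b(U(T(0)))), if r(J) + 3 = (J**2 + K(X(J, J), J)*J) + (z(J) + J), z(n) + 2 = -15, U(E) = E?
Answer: -340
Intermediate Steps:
X(I, d) = 7 (X(I, d) = 5 + 2 = 7)
K(j, A) = -3 (K(j, A) = -8 + 5 = -3)
z(n) = -17 (z(n) = -2 - 15 = -17)
b(Z) = -9*Z
r(J) = -20 + J**2 - 2*J (r(J) = -3 + ((J**2 - 3*J) + (-17 + J)) = -3 + (-17 + J**2 - 2*J) = -20 + J**2 - 2*J)
-r(b(U(T(0)))) = -(-20 + (-9*2)**2 - (-18)*2) = -(-20 + (-18)**2 - 2*(-18)) = -(-20 + 324 + 36) = -1*340 = -340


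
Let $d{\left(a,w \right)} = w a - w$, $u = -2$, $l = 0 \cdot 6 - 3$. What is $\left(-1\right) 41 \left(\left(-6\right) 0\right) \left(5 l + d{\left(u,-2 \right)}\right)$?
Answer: $0$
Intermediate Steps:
$l = -3$ ($l = 0 - 3 = -3$)
$d{\left(a,w \right)} = - w + a w$ ($d{\left(a,w \right)} = a w - w = - w + a w$)
$\left(-1\right) 41 \left(\left(-6\right) 0\right) \left(5 l + d{\left(u,-2 \right)}\right) = \left(-1\right) 41 \left(\left(-6\right) 0\right) \left(5 \left(-3\right) - 2 \left(-1 - 2\right)\right) = \left(-41\right) 0 \left(-15 - -6\right) = 0 \left(-15 + 6\right) = 0 \left(-9\right) = 0$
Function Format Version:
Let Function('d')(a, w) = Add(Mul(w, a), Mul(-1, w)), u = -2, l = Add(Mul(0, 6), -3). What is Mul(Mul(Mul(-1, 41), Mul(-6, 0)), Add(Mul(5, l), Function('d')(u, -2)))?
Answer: 0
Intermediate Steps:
l = -3 (l = Add(0, -3) = -3)
Function('d')(a, w) = Add(Mul(-1, w), Mul(a, w)) (Function('d')(a, w) = Add(Mul(a, w), Mul(-1, w)) = Add(Mul(-1, w), Mul(a, w)))
Mul(Mul(Mul(-1, 41), Mul(-6, 0)), Add(Mul(5, l), Function('d')(u, -2))) = Mul(Mul(Mul(-1, 41), Mul(-6, 0)), Add(Mul(5, -3), Mul(-2, Add(-1, -2)))) = Mul(Mul(-41, 0), Add(-15, Mul(-2, -3))) = Mul(0, Add(-15, 6)) = Mul(0, -9) = 0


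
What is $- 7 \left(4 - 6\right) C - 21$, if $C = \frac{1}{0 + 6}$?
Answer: $- \frac{56}{3} \approx -18.667$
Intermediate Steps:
$C = \frac{1}{6} \approx 0.16667$
$- 7 \left(4 - 6\right) C - 21 = - 7 \left(4 - 6\right) \frac{1}{6} - 21 = - 7 \left(\left(-2\right) \frac{1}{6}\right) - 21 = \left(-7\right) \left(- \frac{1}{3}\right) - 21 = \frac{7}{3} - 21 = - \frac{56}{3}$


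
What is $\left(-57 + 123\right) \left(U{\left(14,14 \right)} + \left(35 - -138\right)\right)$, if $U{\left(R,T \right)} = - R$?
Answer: $10494$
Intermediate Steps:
$\left(-57 + 123\right) \left(U{\left(14,14 \right)} + \left(35 - -138\right)\right) = \left(-57 + 123\right) \left(\left(-1\right) 14 + \left(35 - -138\right)\right) = 66 \left(-14 + \left(35 + 138\right)\right) = 66 \left(-14 + 173\right) = 66 \cdot 159 = 10494$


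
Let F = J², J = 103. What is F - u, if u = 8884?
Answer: 1725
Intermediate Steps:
F = 10609 (F = 103² = 10609)
F - u = 10609 - 1*8884 = 10609 - 8884 = 1725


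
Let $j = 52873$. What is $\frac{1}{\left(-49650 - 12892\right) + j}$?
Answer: $- \frac{1}{9669} \approx -0.00010342$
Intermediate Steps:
$\frac{1}{\left(-49650 - 12892\right) + j} = \frac{1}{\left(-49650 - 12892\right) + 52873} = \frac{1}{-62542 + 52873} = \frac{1}{-9669} = - \frac{1}{9669}$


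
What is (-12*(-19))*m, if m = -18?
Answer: -4104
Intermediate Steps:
(-12*(-19))*m = -12*(-19)*(-18) = 228*(-18) = -4104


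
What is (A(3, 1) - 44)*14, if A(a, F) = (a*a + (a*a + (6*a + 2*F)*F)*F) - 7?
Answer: -182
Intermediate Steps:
A(a, F) = -7 + a**2 + F*(a**2 + F*(2*F + 6*a)) (A(a, F) = (a**2 + (a**2 + (2*F + 6*a)*F)*F) - 7 = (a**2 + (a**2 + F*(2*F + 6*a))*F) - 7 = (a**2 + F*(a**2 + F*(2*F + 6*a))) - 7 = -7 + a**2 + F*(a**2 + F*(2*F + 6*a)))
(A(3, 1) - 44)*14 = ((-7 + 3**2 + 2*1**3 + 1*3**2 + 6*3*1**2) - 44)*14 = ((-7 + 9 + 2*1 + 1*9 + 6*3*1) - 44)*14 = ((-7 + 9 + 2 + 9 + 18) - 44)*14 = (31 - 44)*14 = -13*14 = -182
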